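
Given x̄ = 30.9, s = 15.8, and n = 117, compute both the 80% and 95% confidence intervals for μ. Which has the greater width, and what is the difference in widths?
95% CI is wider by 2.02

df = 116
80% CI: t* = 1.289, (29.02, 32.78), width = 2 · t* · s/√n = 3.77
95% CI: t* = 1.981, (28.01, 33.79), width = 2 · t* · s/√n = 5.79

The 95% CI is wider by 5.79 - 3.77 = 2.02.
Higher confidence requires a wider interval.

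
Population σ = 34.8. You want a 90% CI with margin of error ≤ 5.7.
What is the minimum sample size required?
n ≥ 101

For margin E ≤ 5.7:
n ≥ (z* · σ / E)²
n ≥ (1.645 · 34.8 / 5.7)²
n ≥ 100.87

Minimum n = 101 (rounding up)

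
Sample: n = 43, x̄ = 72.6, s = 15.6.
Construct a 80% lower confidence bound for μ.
μ ≥ 70.58

Lower bound (one-sided):
t* = 0.850 (one-sided for 80%)
Lower bound = x̄ - t* · s/√n = 72.6 - 0.850 · 15.6/√43 = 70.58

We are 80% confident that μ ≥ 70.58.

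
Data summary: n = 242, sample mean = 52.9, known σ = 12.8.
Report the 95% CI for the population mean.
(51.29, 54.51)

z-interval (σ known):
z* = 1.960 for 95% confidence

Margin of error = z* · σ/√n = 1.960 · 12.8/√242 = 1.61

CI: (52.9 - 1.61, 52.9 + 1.61) = (51.29, 54.51)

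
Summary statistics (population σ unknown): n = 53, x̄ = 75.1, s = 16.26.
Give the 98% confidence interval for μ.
(69.74, 80.46)

t-interval (σ unknown):
df = n - 1 = 52
t* = 2.400 for 98% confidence

Margin of error = t* · s/√n = 2.400 · 16.26/√53 = 5.36

CI: (69.74, 80.46)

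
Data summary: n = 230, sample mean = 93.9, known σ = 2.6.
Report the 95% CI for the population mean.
(93.56, 94.24)

z-interval (σ known):
z* = 1.960 for 95% confidence

Margin of error = z* · σ/√n = 1.960 · 2.6/√230 = 0.34

CI: (93.9 - 0.34, 93.9 + 0.34) = (93.56, 94.24)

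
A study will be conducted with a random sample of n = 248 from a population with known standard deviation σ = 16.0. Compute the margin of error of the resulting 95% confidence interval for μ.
Margin of error = 1.99

Margin of error = z* · σ/√n
= 1.960 · 16.0/√248
= 1.960 · 16.0/15.7480
= 1.99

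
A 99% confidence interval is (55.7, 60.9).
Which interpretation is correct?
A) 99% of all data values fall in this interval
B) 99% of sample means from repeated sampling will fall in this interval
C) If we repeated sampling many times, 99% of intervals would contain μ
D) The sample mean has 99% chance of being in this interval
C

A) Wrong — a CI is about the parameter μ, not individual data values.
B) Wrong — coverage applies to intervals containing μ, not to future x̄ values.
C) Correct — this is the frequentist long-run coverage interpretation.
D) Wrong — x̄ is observed and sits in the interval by construction.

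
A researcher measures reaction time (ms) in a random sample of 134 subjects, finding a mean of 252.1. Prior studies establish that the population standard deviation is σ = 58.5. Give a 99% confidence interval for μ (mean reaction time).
(239.08, 265.12)

z-interval (σ known):
z* = 2.576 for 99% confidence

Margin of error = z* · σ/√n = 2.576 · 58.5/√134 = 13.02

CI: (252.1 - 13.02, 252.1 + 13.02) = (239.08, 265.12)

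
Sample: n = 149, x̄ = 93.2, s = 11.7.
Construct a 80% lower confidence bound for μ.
μ ≥ 92.39

Lower bound (one-sided):
t* = 0.844 (one-sided for 80%)
Lower bound = x̄ - t* · s/√n = 93.2 - 0.844 · 11.7/√149 = 92.39

We are 80% confident that μ ≥ 92.39.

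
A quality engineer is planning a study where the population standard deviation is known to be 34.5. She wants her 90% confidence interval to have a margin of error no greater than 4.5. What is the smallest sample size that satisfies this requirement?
n ≥ 160

For margin E ≤ 4.5:
n ≥ (z* · σ / E)²
n ≥ (1.645 · 34.5 / 4.5)²
n ≥ 159.05

Minimum n = 160 (rounding up)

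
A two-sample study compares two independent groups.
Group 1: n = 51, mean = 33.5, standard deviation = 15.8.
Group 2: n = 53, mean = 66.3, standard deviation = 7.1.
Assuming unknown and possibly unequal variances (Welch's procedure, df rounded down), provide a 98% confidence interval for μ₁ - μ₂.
(-38.56, -27.04)

Difference: x̄₁ - x̄₂ = -32.80
SE = √(s₁²/n₁ + s₂²/n₂) = √(15.8²/51 + 7.1²/53) = 2.4179
df = 68.82 → 68 (Welch–Satterthwaite, rounded down)
t* = 2.382

CI: -32.80 ± 2.382 · 2.4179 = -32.80 ± 5.76 = (-38.56, -27.04)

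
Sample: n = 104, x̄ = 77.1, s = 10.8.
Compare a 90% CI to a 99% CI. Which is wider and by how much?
99% CI is wider by 2.04

df = 103
90% CI: t* = 1.660, (75.34, 78.86), width = 2 · t* · s/√n = 3.52
99% CI: t* = 2.624, (74.32, 79.88), width = 2 · t* · s/√n = 5.56

The 99% CI is wider by 5.56 - 3.52 = 2.04.
Higher confidence requires a wider interval.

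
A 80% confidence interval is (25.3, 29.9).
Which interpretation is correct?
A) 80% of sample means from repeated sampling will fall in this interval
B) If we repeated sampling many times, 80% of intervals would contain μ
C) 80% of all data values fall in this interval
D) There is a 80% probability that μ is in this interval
B

A) Wrong — coverage applies to intervals containing μ, not to future x̄ values.
B) Correct — this is the frequentist long-run coverage interpretation.
C) Wrong — a CI is about the parameter μ, not individual data values.
D) Wrong — μ is fixed; the randomness lives in the interval, not in μ.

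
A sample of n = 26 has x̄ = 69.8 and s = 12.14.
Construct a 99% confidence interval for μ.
(63.16, 76.44)

t-interval (σ unknown):
df = n - 1 = 25
t* = 2.787 for 99% confidence

Margin of error = t* · s/√n = 2.787 · 12.14/√26 = 6.64

CI: (63.16, 76.44)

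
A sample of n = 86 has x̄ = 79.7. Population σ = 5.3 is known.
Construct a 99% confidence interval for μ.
(78.23, 81.17)

z-interval (σ known):
z* = 2.576 for 99% confidence

Margin of error = z* · σ/√n = 2.576 · 5.3/√86 = 1.47

CI: (79.7 - 1.47, 79.7 + 1.47) = (78.23, 81.17)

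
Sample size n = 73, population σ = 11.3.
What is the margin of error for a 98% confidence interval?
Margin of error = 3.08

Margin of error = z* · σ/√n
= 2.326 · 11.3/√73
= 2.326 · 11.3/8.5440
= 3.08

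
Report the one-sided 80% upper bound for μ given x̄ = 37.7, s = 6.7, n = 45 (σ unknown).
μ ≤ 38.55

Upper bound (one-sided):
t* = 0.850 (one-sided for 80%)
Upper bound = x̄ + t* · s/√n = 37.7 + 0.850 · 6.7/√45 = 38.55

We are 80% confident that μ ≤ 38.55.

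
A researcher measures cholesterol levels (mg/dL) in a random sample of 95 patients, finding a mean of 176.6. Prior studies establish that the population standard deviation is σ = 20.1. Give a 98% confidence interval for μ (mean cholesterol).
(171.80, 181.40)

z-interval (σ known):
z* = 2.326 for 98% confidence

Margin of error = z* · σ/√n = 2.326 · 20.1/√95 = 4.80

CI: (176.6 - 4.80, 176.6 + 4.80) = (171.80, 181.40)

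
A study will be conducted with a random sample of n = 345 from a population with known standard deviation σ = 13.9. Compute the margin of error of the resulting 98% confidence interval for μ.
Margin of error = 1.74

Margin of error = z* · σ/√n
= 2.326 · 13.9/√345
= 2.326 · 13.9/18.5742
= 1.74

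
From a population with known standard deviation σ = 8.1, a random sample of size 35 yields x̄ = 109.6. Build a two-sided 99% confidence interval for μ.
(106.07, 113.13)

z-interval (σ known):
z* = 2.576 for 99% confidence

Margin of error = z* · σ/√n = 2.576 · 8.1/√35 = 3.53

CI: (109.6 - 3.53, 109.6 + 3.53) = (106.07, 113.13)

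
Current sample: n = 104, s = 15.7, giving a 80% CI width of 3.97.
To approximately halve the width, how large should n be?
n ≈ 416

CI width ∝ 1/√n
To reduce width by factor 2, need √n to grow by 2 → need 2² = 4 times as many samples.

Current: n = 104, width = 3.97
New: n = 416, width ≈ 1.98

Width reduced by factor of 3.97/1.98 = 2.01.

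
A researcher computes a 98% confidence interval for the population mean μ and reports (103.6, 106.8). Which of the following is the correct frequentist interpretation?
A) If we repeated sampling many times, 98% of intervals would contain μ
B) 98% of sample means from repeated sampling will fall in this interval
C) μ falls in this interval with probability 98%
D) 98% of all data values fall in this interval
A

A) Correct — this is the frequentist long-run coverage interpretation.
B) Wrong — coverage applies to intervals containing μ, not to future x̄ values.
C) Wrong — μ is fixed; the randomness lives in the interval, not in μ.
D) Wrong — a CI is about the parameter μ, not individual data values.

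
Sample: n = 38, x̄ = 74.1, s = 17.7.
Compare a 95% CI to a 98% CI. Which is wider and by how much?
98% CI is wider by 2.33

df = 37
95% CI: t* = 2.026, (68.28, 79.92), width = 2 · t* · s/√n = 11.63
98% CI: t* = 2.431, (67.12, 81.08), width = 2 · t* · s/√n = 13.96

The 98% CI is wider by 13.96 - 11.63 = 2.33.
Higher confidence requires a wider interval.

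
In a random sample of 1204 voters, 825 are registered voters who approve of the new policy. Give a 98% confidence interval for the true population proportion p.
(0.654, 0.716)

Proportion CI:
p̂ = 825/1204 = 0.68522
SE = √(p̂(1-p̂)/n) = √(0.68522 · 0.31478 / 1204) = 0.01338

z* = 2.326
Margin = z* · SE = 2.326 · 0.01338 = 0.0311

CI: 0.68522 ± 0.0311 = (0.654, 0.716)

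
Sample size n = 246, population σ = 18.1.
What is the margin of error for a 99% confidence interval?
Margin of error = 2.97

Margin of error = z* · σ/√n
= 2.576 · 18.1/√246
= 2.576 · 18.1/15.6844
= 2.97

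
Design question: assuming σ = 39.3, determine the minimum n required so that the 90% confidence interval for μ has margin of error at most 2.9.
n ≥ 497

For margin E ≤ 2.9:
n ≥ (z* · σ / E)²
n ≥ (1.645 · 39.3 / 2.9)²
n ≥ 496.96

Minimum n = 497 (rounding up)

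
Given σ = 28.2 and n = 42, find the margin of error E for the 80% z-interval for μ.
Margin of error = 5.58

Margin of error = z* · σ/√n
= 1.282 · 28.2/√42
= 1.282 · 28.2/6.4807
= 5.58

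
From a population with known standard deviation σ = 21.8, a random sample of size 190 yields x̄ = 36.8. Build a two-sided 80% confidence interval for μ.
(34.77, 38.83)

z-interval (σ known):
z* = 1.282 for 80% confidence

Margin of error = z* · σ/√n = 1.282 · 21.8/√190 = 2.03

CI: (36.8 - 2.03, 36.8 + 2.03) = (34.77, 38.83)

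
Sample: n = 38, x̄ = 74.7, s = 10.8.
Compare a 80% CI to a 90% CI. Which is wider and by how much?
90% CI is wider by 1.34

df = 37
80% CI: t* = 1.305, (72.41, 76.99), width = 2 · t* · s/√n = 4.57
90% CI: t* = 1.687, (71.74, 77.66), width = 2 · t* · s/√n = 5.91

The 90% CI is wider by 5.91 - 4.57 = 1.34.
Higher confidence requires a wider interval.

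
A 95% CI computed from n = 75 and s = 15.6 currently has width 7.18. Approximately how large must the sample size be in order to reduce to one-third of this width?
n ≈ 675

CI width ∝ 1/√n
To reduce width by factor 3, need √n to grow by 3 → need 3² = 9 times as many samples.

Current: n = 75, width = 7.18
New: n = 675, width ≈ 2.36

Width reduced by factor of 7.18/2.36 = 3.04.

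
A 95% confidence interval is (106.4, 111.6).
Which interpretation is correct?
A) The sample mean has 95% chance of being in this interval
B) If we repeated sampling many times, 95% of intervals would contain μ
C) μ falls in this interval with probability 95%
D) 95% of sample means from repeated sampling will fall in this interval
B

A) Wrong — x̄ is observed and sits in the interval by construction.
B) Correct — this is the frequentist long-run coverage interpretation.
C) Wrong — μ is fixed; the randomness lives in the interval, not in μ.
D) Wrong — coverage applies to intervals containing μ, not to future x̄ values.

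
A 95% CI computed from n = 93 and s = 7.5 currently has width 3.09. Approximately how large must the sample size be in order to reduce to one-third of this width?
n ≈ 837

CI width ∝ 1/√n
To reduce width by factor 3, need √n to grow by 3 → need 3² = 9 times as many samples.

Current: n = 93, width = 3.09
New: n = 837, width ≈ 1.02

Width reduced by factor of 3.09/1.02 = 3.03.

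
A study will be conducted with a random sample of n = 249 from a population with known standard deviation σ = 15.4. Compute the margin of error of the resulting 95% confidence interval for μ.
Margin of error = 1.91

Margin of error = z* · σ/√n
= 1.960 · 15.4/√249
= 1.960 · 15.4/15.7797
= 1.91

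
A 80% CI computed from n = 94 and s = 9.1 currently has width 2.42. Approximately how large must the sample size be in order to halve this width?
n ≈ 376

CI width ∝ 1/√n
To reduce width by factor 2, need √n to grow by 2 → need 2² = 4 times as many samples.

Current: n = 94, width = 2.42
New: n = 376, width ≈ 1.21

Width reduced by factor of 2.42/1.21 = 2.00.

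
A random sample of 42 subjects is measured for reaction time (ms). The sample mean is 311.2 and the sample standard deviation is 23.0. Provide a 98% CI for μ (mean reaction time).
(302.61, 319.79)

t-interval (σ unknown):
df = n - 1 = 41
t* = 2.421 for 98% confidence

Margin of error = t* · s/√n = 2.421 · 23.0/√42 = 8.59

CI: (302.61, 319.79)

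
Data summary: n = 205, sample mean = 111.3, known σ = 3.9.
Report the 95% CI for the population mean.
(110.77, 111.83)

z-interval (σ known):
z* = 1.960 for 95% confidence

Margin of error = z* · σ/√n = 1.960 · 3.9/√205 = 0.53

CI: (111.3 - 0.53, 111.3 + 0.53) = (110.77, 111.83)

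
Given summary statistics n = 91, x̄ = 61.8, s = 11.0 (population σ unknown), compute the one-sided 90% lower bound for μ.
μ ≥ 60.31

Lower bound (one-sided):
t* = 1.291 (one-sided for 90%)
Lower bound = x̄ - t* · s/√n = 61.8 - 1.291 · 11.0/√91 = 60.31

We are 90% confident that μ ≥ 60.31.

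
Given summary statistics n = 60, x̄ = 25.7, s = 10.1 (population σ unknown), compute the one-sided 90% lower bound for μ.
μ ≥ 24.01

Lower bound (one-sided):
t* = 1.296 (one-sided for 90%)
Lower bound = x̄ - t* · s/√n = 25.7 - 1.296 · 10.1/√60 = 24.01

We are 90% confident that μ ≥ 24.01.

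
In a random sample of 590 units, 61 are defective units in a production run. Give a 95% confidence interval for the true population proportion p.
(0.079, 0.128)

Proportion CI:
p̂ = 61/590 = 0.10339
SE = √(p̂(1-p̂)/n) = √(0.10339 · 0.89661 / 590) = 0.01253

z* = 1.960
Margin = z* · SE = 1.960 · 0.01253 = 0.0246

CI: 0.10339 ± 0.0246 = (0.079, 0.128)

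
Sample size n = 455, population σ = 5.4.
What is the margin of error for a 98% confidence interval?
Margin of error = 0.59

Margin of error = z* · σ/√n
= 2.326 · 5.4/√455
= 2.326 · 5.4/21.3307
= 0.59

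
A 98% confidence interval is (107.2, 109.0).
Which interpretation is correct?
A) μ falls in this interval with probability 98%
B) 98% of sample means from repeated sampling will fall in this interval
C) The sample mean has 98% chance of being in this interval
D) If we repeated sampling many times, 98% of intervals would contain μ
D

A) Wrong — μ is fixed; the randomness lives in the interval, not in μ.
B) Wrong — coverage applies to intervals containing μ, not to future x̄ values.
C) Wrong — x̄ is observed and sits in the interval by construction.
D) Correct — this is the frequentist long-run coverage interpretation.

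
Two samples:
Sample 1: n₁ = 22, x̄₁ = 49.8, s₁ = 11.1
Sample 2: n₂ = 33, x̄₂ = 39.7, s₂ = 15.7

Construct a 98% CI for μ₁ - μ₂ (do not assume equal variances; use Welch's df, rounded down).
(1.42, 18.78)

Difference: x̄₁ - x̄₂ = 10.10
SE = √(s₁²/n₁ + s₂²/n₂) = √(11.1²/22 + 15.7²/33) = 3.6152
df = 52.77 → 52 (Welch–Satterthwaite, rounded down)
t* = 2.400

CI: 10.10 ± 2.400 · 3.6152 = 10.10 ± 8.68 = (1.42, 18.78)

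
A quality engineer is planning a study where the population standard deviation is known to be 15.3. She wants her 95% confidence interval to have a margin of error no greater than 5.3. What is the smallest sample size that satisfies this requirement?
n ≥ 33

For margin E ≤ 5.3:
n ≥ (z* · σ / E)²
n ≥ (1.960 · 15.3 / 5.3)²
n ≥ 32.01

Minimum n = 33 (rounding up)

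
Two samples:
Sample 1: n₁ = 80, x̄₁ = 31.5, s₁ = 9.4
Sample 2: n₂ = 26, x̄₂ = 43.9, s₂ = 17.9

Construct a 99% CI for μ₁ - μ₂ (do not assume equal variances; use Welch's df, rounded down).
(-22.50, -2.30)

Difference: x̄₁ - x̄₂ = -12.40
SE = √(s₁²/n₁ + s₂²/n₂) = √(9.4²/80 + 17.9²/26) = 3.6644
df = 29.61 → 29 (Welch–Satterthwaite, rounded down)
t* = 2.756

CI: -12.40 ± 2.756 · 3.6644 = -12.40 ± 10.10 = (-22.50, -2.30)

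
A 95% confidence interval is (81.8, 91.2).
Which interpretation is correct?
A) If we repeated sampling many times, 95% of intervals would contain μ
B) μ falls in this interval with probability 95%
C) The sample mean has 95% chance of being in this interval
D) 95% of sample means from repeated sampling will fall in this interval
A

A) Correct — this is the frequentist long-run coverage interpretation.
B) Wrong — μ is fixed; the randomness lives in the interval, not in μ.
C) Wrong — x̄ is observed and sits in the interval by construction.
D) Wrong — coverage applies to intervals containing μ, not to future x̄ values.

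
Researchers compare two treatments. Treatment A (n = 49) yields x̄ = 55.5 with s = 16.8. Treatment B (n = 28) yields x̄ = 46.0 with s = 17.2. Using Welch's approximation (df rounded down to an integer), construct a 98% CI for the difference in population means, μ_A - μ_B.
(-0.18, 19.18)

Difference: x̄₁ - x̄₂ = 9.50
SE = √(s₁²/n₁ + s₂²/n₂) = √(16.8²/49 + 17.2²/28) = 4.0405
df = 55.23 → 55 (Welch–Satterthwaite, rounded down)
t* = 2.396

CI: 9.50 ± 2.396 · 4.0405 = 9.50 ± 9.68 = (-0.18, 19.18)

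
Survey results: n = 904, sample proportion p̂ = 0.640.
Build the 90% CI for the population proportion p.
(0.614, 0.666)

Proportion CI:
SE = √(p̂(1-p̂)/n) = √(0.640 · 0.360 / 904) = 0.01596

z* = 1.645
Margin = z* · SE = 1.645 · 0.01596 = 0.0263

CI: 0.640 ± 0.0263 = (0.614, 0.666)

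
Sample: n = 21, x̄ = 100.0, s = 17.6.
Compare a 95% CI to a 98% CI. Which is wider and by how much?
98% CI is wider by 3.40

df = 20
95% CI: t* = 2.086, (91.99, 108.01), width = 2 · t* · s/√n = 16.02
98% CI: t* = 2.528, (90.29, 109.71), width = 2 · t* · s/√n = 19.42

The 98% CI is wider by 19.42 - 16.02 = 3.40.
Higher confidence requires a wider interval.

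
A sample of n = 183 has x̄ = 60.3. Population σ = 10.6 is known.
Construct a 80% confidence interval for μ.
(59.30, 61.30)

z-interval (σ known):
z* = 1.282 for 80% confidence

Margin of error = z* · σ/√n = 1.282 · 10.6/√183 = 1.00

CI: (60.3 - 1.00, 60.3 + 1.00) = (59.30, 61.30)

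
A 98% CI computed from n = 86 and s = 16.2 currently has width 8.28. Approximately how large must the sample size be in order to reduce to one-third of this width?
n ≈ 774

CI width ∝ 1/√n
To reduce width by factor 3, need √n to grow by 3 → need 3² = 9 times as many samples.

Current: n = 86, width = 8.28
New: n = 774, width ≈ 2.71

Width reduced by factor of 8.28/2.71 = 3.06.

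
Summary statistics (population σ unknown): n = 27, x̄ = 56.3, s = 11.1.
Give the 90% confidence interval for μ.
(52.66, 59.94)

t-interval (σ unknown):
df = n - 1 = 26
t* = 1.706 for 90% confidence

Margin of error = t* · s/√n = 1.706 · 11.1/√27 = 3.64

CI: (52.66, 59.94)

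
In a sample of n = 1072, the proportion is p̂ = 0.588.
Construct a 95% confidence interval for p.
(0.559, 0.617)

Proportion CI:
SE = √(p̂(1-p̂)/n) = √(0.588 · 0.412 / 1072) = 0.01503

z* = 1.960
Margin = z* · SE = 1.960 · 0.01503 = 0.0295

CI: 0.588 ± 0.0295 = (0.559, 0.617)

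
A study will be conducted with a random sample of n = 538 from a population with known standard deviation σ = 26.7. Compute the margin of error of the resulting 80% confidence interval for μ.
Margin of error = 1.48

Margin of error = z* · σ/√n
= 1.282 · 26.7/√538
= 1.282 · 26.7/23.1948
= 1.48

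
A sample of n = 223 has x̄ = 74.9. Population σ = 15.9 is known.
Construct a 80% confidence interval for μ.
(73.53, 76.27)

z-interval (σ known):
z* = 1.282 for 80% confidence

Margin of error = z* · σ/√n = 1.282 · 15.9/√223 = 1.37

CI: (74.9 - 1.37, 74.9 + 1.37) = (73.53, 76.27)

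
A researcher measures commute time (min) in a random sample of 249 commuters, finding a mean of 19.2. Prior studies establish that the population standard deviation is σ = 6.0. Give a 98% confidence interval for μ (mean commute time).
(18.32, 20.08)

z-interval (σ known):
z* = 2.326 for 98% confidence

Margin of error = z* · σ/√n = 2.326 · 6.0/√249 = 0.88

CI: (19.2 - 0.88, 19.2 + 0.88) = (18.32, 20.08)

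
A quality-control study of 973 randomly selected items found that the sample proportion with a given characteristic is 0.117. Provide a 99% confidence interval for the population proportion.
(0.090, 0.144)

Proportion CI:
SE = √(p̂(1-p̂)/n) = √(0.117 · 0.883 / 973) = 0.01030

z* = 2.576
Margin = z* · SE = 2.576 · 0.01030 = 0.0265

CI: 0.117 ± 0.0265 = (0.090, 0.144)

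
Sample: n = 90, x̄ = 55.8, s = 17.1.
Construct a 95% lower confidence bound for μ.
μ ≥ 52.80

Lower bound (one-sided):
t* = 1.662 (one-sided for 95%)
Lower bound = x̄ - t* · s/√n = 55.8 - 1.662 · 17.1/√90 = 52.80

We are 95% confident that μ ≥ 52.80.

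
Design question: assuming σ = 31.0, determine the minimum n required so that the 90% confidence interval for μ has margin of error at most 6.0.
n ≥ 73

For margin E ≤ 6.0:
n ≥ (z* · σ / E)²
n ≥ (1.645 · 31.0 / 6.0)²
n ≥ 72.24

Minimum n = 73 (rounding up)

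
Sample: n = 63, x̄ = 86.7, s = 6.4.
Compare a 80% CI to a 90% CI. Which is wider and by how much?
90% CI is wider by 0.60

df = 62
80% CI: t* = 1.295, (85.66, 87.74), width = 2 · t* · s/√n = 2.09
90% CI: t* = 1.670, (85.35, 88.05), width = 2 · t* · s/√n = 2.69

The 90% CI is wider by 2.69 - 2.09 = 0.60.
Higher confidence requires a wider interval.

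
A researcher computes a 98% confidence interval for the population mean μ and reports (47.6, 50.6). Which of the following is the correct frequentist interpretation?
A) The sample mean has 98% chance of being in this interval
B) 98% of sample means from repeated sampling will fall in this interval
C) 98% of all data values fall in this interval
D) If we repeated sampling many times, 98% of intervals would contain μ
D

A) Wrong — x̄ is observed and sits in the interval by construction.
B) Wrong — coverage applies to intervals containing μ, not to future x̄ values.
C) Wrong — a CI is about the parameter μ, not individual data values.
D) Correct — this is the frequentist long-run coverage interpretation.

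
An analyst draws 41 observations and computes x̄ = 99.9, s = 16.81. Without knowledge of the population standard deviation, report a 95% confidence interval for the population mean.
(94.59, 105.21)

t-interval (σ unknown):
df = n - 1 = 40
t* = 2.021 for 95% confidence

Margin of error = t* · s/√n = 2.021 · 16.81/√41 = 5.31

CI: (94.59, 105.21)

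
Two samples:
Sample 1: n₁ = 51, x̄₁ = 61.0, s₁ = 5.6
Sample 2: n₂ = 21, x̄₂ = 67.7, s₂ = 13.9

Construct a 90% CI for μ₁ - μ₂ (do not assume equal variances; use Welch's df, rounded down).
(-12.08, -1.32)

Difference: x̄₁ - x̄₂ = -6.70
SE = √(s₁²/n₁ + s₂²/n₂) = √(5.6²/51 + 13.9²/21) = 3.1330
df = 22.72 → 22 (Welch–Satterthwaite, rounded down)
t* = 1.717

CI: -6.70 ± 1.717 · 3.1330 = -6.70 ± 5.38 = (-12.08, -1.32)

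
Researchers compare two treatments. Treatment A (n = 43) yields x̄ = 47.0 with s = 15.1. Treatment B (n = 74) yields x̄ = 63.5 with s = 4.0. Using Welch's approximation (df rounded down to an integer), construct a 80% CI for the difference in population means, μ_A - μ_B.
(-19.56, -13.44)

Difference: x̄₁ - x̄₂ = -16.50
SE = √(s₁²/n₁ + s₂²/n₂) = √(15.1²/43 + 4.0²/74) = 2.3492
df = 45.45 → 45 (Welch–Satterthwaite, rounded down)
t* = 1.301

CI: -16.50 ± 1.301 · 2.3492 = -16.50 ± 3.06 = (-19.56, -13.44)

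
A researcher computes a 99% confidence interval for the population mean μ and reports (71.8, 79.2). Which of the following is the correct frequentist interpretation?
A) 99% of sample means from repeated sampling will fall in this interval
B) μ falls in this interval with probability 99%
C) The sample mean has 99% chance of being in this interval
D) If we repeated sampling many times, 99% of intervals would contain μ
D

A) Wrong — coverage applies to intervals containing μ, not to future x̄ values.
B) Wrong — μ is fixed; the randomness lives in the interval, not in μ.
C) Wrong — x̄ is observed and sits in the interval by construction.
D) Correct — this is the frequentist long-run coverage interpretation.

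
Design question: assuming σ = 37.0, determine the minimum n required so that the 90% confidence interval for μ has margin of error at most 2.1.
n ≥ 841

For margin E ≤ 2.1:
n ≥ (z* · σ / E)²
n ≥ (1.645 · 37.0 / 2.1)²
n ≥ 840.03

Minimum n = 841 (rounding up)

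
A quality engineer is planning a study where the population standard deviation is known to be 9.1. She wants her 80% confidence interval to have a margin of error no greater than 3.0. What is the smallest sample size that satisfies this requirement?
n ≥ 16

For margin E ≤ 3.0:
n ≥ (z* · σ / E)²
n ≥ (1.282 · 9.1 / 3.0)²
n ≥ 15.12

Minimum n = 16 (rounding up)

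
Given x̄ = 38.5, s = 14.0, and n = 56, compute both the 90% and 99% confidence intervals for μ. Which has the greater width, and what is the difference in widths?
99% CI is wider by 3.72

df = 55
90% CI: t* = 1.673, (35.37, 41.63), width = 2 · t* · s/√n = 6.26
99% CI: t* = 2.668, (33.51, 43.49), width = 2 · t* · s/√n = 9.98

The 99% CI is wider by 9.98 - 6.26 = 3.72.
Higher confidence requires a wider interval.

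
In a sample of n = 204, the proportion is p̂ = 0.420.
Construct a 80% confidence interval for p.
(0.376, 0.464)

Proportion CI:
SE = √(p̂(1-p̂)/n) = √(0.420 · 0.580 / 204) = 0.03456

z* = 1.282
Margin = z* · SE = 1.282 · 0.03456 = 0.0443

CI: 0.420 ± 0.0443 = (0.376, 0.464)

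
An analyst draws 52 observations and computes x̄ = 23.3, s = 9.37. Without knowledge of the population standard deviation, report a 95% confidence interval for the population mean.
(20.69, 25.91)

t-interval (σ unknown):
df = n - 1 = 51
t* = 2.008 for 95% confidence

Margin of error = t* · s/√n = 2.008 · 9.37/√52 = 2.61

CI: (20.69, 25.91)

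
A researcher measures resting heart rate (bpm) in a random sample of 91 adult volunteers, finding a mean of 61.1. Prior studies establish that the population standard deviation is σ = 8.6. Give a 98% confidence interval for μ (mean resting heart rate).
(59.00, 63.20)

z-interval (σ known):
z* = 2.326 for 98% confidence

Margin of error = z* · σ/√n = 2.326 · 8.6/√91 = 2.10

CI: (61.1 - 2.10, 61.1 + 2.10) = (59.00, 63.20)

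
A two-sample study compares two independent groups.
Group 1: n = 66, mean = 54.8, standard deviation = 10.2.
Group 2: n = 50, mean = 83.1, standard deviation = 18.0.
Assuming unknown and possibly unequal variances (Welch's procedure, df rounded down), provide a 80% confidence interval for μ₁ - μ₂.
(-31.97, -24.63)

Difference: x̄₁ - x̄₂ = -28.30
SE = √(s₁²/n₁ + s₂²/n₂) = √(10.2²/66 + 18.0²/50) = 2.8384
df = 72.51 → 72 (Welch–Satterthwaite, rounded down)
t* = 1.293

CI: -28.30 ± 1.293 · 2.8384 = -28.30 ± 3.67 = (-31.97, -24.63)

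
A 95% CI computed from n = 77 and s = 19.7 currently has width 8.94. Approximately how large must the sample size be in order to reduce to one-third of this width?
n ≈ 693

CI width ∝ 1/√n
To reduce width by factor 3, need √n to grow by 3 → need 3² = 9 times as many samples.

Current: n = 77, width = 8.94
New: n = 693, width ≈ 2.94

Width reduced by factor of 8.94/2.94 = 3.04.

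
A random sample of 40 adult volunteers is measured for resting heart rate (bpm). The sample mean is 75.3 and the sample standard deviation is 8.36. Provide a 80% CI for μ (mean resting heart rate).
(73.58, 77.02)

t-interval (σ unknown):
df = n - 1 = 39
t* = 1.304 for 80% confidence

Margin of error = t* · s/√n = 1.304 · 8.36/√40 = 1.72

CI: (73.58, 77.02)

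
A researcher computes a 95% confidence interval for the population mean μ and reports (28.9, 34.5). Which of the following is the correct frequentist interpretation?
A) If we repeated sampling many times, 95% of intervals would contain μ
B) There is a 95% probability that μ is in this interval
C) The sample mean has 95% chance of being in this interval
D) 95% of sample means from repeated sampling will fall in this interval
A

A) Correct — this is the frequentist long-run coverage interpretation.
B) Wrong — μ is fixed; the randomness lives in the interval, not in μ.
C) Wrong — x̄ is observed and sits in the interval by construction.
D) Wrong — coverage applies to intervals containing μ, not to future x̄ values.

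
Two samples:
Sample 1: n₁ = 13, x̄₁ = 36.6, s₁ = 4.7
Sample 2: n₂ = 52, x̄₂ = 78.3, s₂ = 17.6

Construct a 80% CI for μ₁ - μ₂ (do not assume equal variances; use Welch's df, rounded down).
(-45.28, -38.12)

Difference: x̄₁ - x̄₂ = -41.70
SE = √(s₁²/n₁ + s₂²/n₂) = √(4.7²/13 + 17.6²/52) = 2.7670
df = 62.60 → 62 (Welch–Satterthwaite, rounded down)
t* = 1.295

CI: -41.70 ± 1.295 · 2.7670 = -41.70 ± 3.58 = (-45.28, -38.12)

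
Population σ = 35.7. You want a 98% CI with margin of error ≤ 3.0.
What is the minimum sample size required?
n ≥ 767

For margin E ≤ 3.0:
n ≥ (z* · σ / E)²
n ≥ (2.326 · 35.7 / 3.0)²
n ≥ 766.15

Minimum n = 767 (rounding up)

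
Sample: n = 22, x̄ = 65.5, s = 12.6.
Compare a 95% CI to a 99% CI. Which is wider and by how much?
99% CI is wider by 4.03

df = 21
95% CI: t* = 2.080, (59.91, 71.09), width = 2 · t* · s/√n = 11.18
99% CI: t* = 2.831, (57.90, 73.10), width = 2 · t* · s/√n = 15.21

The 99% CI is wider by 15.21 - 11.18 = 4.03.
Higher confidence requires a wider interval.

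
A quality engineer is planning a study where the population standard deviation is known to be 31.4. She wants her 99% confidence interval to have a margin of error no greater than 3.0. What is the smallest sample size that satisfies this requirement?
n ≥ 727

For margin E ≤ 3.0:
n ≥ (z* · σ / E)²
n ≥ (2.576 · 31.4 / 3.0)²
n ≥ 726.96

Minimum n = 727 (rounding up)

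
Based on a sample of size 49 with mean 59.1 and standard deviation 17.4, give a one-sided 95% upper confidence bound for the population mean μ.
μ ≤ 63.27

Upper bound (one-sided):
t* = 1.677 (one-sided for 95%)
Upper bound = x̄ + t* · s/√n = 59.1 + 1.677 · 17.4/√49 = 63.27

We are 95% confident that μ ≤ 63.27.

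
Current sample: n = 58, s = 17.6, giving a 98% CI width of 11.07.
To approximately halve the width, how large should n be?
n ≈ 232

CI width ∝ 1/√n
To reduce width by factor 2, need √n to grow by 2 → need 2² = 4 times as many samples.

Current: n = 58, width = 11.07
New: n = 232, width ≈ 5.41

Width reduced by factor of 11.07/5.41 = 2.05.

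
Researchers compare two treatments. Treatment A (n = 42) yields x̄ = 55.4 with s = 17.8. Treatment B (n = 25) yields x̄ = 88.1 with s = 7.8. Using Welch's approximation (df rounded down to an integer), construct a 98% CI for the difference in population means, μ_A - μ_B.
(-40.25, -25.15)

Difference: x̄₁ - x̄₂ = -32.70
SE = √(s₁²/n₁ + s₂²/n₂) = √(17.8²/42 + 7.8²/25) = 3.1587
df = 60.89 → 60 (Welch–Satterthwaite, rounded down)
t* = 2.390

CI: -32.70 ± 2.390 · 3.1587 = -32.70 ± 7.55 = (-40.25, -25.15)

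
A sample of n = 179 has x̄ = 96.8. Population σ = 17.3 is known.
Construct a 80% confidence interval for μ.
(95.14, 98.46)

z-interval (σ known):
z* = 1.282 for 80% confidence

Margin of error = z* · σ/√n = 1.282 · 17.3/√179 = 1.66

CI: (96.8 - 1.66, 96.8 + 1.66) = (95.14, 98.46)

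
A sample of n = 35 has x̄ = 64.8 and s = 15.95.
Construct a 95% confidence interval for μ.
(59.32, 70.28)

t-interval (σ unknown):
df = n - 1 = 34
t* = 2.032 for 95% confidence

Margin of error = t* · s/√n = 2.032 · 15.95/√35 = 5.48

CI: (59.32, 70.28)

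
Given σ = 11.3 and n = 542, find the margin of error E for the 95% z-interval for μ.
Margin of error = 0.95

Margin of error = z* · σ/√n
= 1.960 · 11.3/√542
= 1.960 · 11.3/23.2809
= 0.95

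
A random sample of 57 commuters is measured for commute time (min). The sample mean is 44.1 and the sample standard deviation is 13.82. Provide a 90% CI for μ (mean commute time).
(41.04, 47.16)

t-interval (σ unknown):
df = n - 1 = 56
t* = 1.673 for 90% confidence

Margin of error = t* · s/√n = 1.673 · 13.82/√57 = 3.06

CI: (41.04, 47.16)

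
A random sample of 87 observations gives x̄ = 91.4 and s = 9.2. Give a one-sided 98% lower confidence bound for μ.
μ ≥ 89.34

Lower bound (one-sided):
t* = 2.085 (one-sided for 98%)
Lower bound = x̄ - t* · s/√n = 91.4 - 2.085 · 9.2/√87 = 89.34

We are 98% confident that μ ≥ 89.34.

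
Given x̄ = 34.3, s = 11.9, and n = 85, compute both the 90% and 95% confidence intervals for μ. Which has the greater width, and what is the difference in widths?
95% CI is wider by 0.84

df = 84
90% CI: t* = 1.663, (32.15, 36.45), width = 2 · t* · s/√n = 4.29
95% CI: t* = 1.989, (31.73, 36.87), width = 2 · t* · s/√n = 5.13

The 95% CI is wider by 5.13 - 4.29 = 0.84.
Higher confidence requires a wider interval.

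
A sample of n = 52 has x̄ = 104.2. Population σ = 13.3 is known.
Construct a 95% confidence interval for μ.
(100.59, 107.81)

z-interval (σ known):
z* = 1.960 for 95% confidence

Margin of error = z* · σ/√n = 1.960 · 13.3/√52 = 3.61

CI: (104.2 - 3.61, 104.2 + 3.61) = (100.59, 107.81)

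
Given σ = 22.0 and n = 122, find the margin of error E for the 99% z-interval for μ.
Margin of error = 5.13

Margin of error = z* · σ/√n
= 2.576 · 22.0/√122
= 2.576 · 22.0/11.0454
= 5.13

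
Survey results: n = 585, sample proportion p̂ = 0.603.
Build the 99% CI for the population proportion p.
(0.551, 0.655)

Proportion CI:
SE = √(p̂(1-p̂)/n) = √(0.603 · 0.397 / 585) = 0.02023

z* = 2.576
Margin = z* · SE = 2.576 · 0.02023 = 0.0521

CI: 0.603 ± 0.0521 = (0.551, 0.655)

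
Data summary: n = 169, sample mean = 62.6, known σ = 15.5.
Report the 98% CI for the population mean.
(59.83, 65.37)

z-interval (σ known):
z* = 2.326 for 98% confidence

Margin of error = z* · σ/√n = 2.326 · 15.5/√169 = 2.77

CI: (62.6 - 2.77, 62.6 + 2.77) = (59.83, 65.37)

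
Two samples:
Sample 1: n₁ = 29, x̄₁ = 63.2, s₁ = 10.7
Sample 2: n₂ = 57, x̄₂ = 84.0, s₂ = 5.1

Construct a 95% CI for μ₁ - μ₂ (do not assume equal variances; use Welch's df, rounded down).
(-25.06, -16.54)

Difference: x̄₁ - x̄₂ = -20.80
SE = √(s₁²/n₁ + s₂²/n₂) = √(10.7²/29 + 5.1²/57) = 2.0986
df = 34.62 → 34 (Welch–Satterthwaite, rounded down)
t* = 2.032

CI: -20.80 ± 2.032 · 2.0986 = -20.80 ± 4.26 = (-25.06, -16.54)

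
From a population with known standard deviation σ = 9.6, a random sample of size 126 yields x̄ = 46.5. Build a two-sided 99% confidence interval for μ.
(44.30, 48.70)

z-interval (σ known):
z* = 2.576 for 99% confidence

Margin of error = z* · σ/√n = 2.576 · 9.6/√126 = 2.20

CI: (46.5 - 2.20, 46.5 + 2.20) = (44.30, 48.70)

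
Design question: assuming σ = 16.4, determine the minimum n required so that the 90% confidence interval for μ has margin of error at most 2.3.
n ≥ 138

For margin E ≤ 2.3:
n ≥ (z* · σ / E)²
n ≥ (1.645 · 16.4 / 2.3)²
n ≥ 137.58

Minimum n = 138 (rounding up)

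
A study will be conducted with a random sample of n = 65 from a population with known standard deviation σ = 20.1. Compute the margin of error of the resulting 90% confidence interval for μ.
Margin of error = 4.10

Margin of error = z* · σ/√n
= 1.645 · 20.1/√65
= 1.645 · 20.1/8.0623
= 4.10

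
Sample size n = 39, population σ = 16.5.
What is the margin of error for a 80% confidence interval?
Margin of error = 3.39

Margin of error = z* · σ/√n
= 1.282 · 16.5/√39
= 1.282 · 16.5/6.2450
= 3.39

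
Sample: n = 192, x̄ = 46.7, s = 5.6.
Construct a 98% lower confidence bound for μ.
μ ≥ 45.86

Lower bound (one-sided):
t* = 2.068 (one-sided for 98%)
Lower bound = x̄ - t* · s/√n = 46.7 - 2.068 · 5.6/√192 = 45.86

We are 98% confident that μ ≥ 45.86.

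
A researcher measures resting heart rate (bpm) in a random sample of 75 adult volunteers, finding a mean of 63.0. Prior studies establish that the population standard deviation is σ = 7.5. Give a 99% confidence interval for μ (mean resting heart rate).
(60.77, 65.23)

z-interval (σ known):
z* = 2.576 for 99% confidence

Margin of error = z* · σ/√n = 2.576 · 7.5/√75 = 2.23

CI: (63.0 - 2.23, 63.0 + 2.23) = (60.77, 65.23)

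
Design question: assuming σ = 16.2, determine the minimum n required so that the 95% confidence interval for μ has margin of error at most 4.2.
n ≥ 58

For margin E ≤ 4.2:
n ≥ (z* · σ / E)²
n ≥ (1.960 · 16.2 / 4.2)²
n ≥ 57.15

Minimum n = 58 (rounding up)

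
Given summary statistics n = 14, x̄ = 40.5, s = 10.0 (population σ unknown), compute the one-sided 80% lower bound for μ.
μ ≥ 38.17

Lower bound (one-sided):
t* = 0.870 (one-sided for 80%)
Lower bound = x̄ - t* · s/√n = 40.5 - 0.870 · 10.0/√14 = 38.17

We are 80% confident that μ ≥ 38.17.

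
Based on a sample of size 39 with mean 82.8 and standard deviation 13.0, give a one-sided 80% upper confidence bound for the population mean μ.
μ ≤ 84.57

Upper bound (one-sided):
t* = 0.851 (one-sided for 80%)
Upper bound = x̄ + t* · s/√n = 82.8 + 0.851 · 13.0/√39 = 84.57

We are 80% confident that μ ≤ 84.57.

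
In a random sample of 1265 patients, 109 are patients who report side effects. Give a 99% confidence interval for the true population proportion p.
(0.066, 0.106)

Proportion CI:
p̂ = 109/1265 = 0.08617
SE = √(p̂(1-p̂)/n) = √(0.08617 · 0.91383 / 1265) = 0.00789

z* = 2.576
Margin = z* · SE = 2.576 · 0.00789 = 0.0203

CI: 0.08617 ± 0.0203 = (0.066, 0.106)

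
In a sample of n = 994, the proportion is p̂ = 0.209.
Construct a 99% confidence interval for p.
(0.176, 0.242)

Proportion CI:
SE = √(p̂(1-p̂)/n) = √(0.209 · 0.791 / 994) = 0.01290

z* = 2.576
Margin = z* · SE = 2.576 · 0.01290 = 0.0332

CI: 0.209 ± 0.0332 = (0.176, 0.242)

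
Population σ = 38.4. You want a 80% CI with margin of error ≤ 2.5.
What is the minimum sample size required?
n ≥ 388

For margin E ≤ 2.5:
n ≥ (z* · σ / E)²
n ≥ (1.282 · 38.4 / 2.5)²
n ≥ 387.76

Minimum n = 388 (rounding up)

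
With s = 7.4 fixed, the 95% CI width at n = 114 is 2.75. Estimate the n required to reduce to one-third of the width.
n ≈ 1026

CI width ∝ 1/√n
To reduce width by factor 3, need √n to grow by 3 → need 3² = 9 times as many samples.

Current: n = 114, width = 2.75
New: n = 1026, width ≈ 0.91

Width reduced by factor of 2.75/0.91 = 3.02.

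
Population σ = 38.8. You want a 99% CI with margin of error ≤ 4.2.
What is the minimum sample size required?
n ≥ 567

For margin E ≤ 4.2:
n ≥ (z* · σ / E)²
n ≥ (2.576 · 38.8 / 4.2)²
n ≥ 566.31

Minimum n = 567 (rounding up)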